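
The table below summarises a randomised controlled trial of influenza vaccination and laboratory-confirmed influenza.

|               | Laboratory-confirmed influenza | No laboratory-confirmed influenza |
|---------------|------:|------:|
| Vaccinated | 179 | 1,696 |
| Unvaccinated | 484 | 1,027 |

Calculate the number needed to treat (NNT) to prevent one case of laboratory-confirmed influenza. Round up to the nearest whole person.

Risk in treated group = 179/1875 = 0.09547; risk in control = 484/1511 = 0.32032.
Absolute risk reduction = 0.32032 − 0.09547 = 0.22485
NNT = 1 / ARR = 1 / 0.22485 = 4.447 → round up → 5

5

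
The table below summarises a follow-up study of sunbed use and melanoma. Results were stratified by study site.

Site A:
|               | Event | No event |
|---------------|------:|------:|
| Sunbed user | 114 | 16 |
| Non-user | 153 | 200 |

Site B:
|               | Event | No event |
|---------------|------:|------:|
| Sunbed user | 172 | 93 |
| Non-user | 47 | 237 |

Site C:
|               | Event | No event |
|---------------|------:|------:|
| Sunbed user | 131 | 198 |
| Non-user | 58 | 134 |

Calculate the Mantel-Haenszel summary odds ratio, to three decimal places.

4.424

OR_MH = Σ(aᵢdᵢ/nᵢ) / Σ(bᵢcᵢ/nᵢ), where nᵢ is the stratum total.
Stratum 1 (Site A): n = 483; a·d/n = 114·200/483 = 47.2050; b·c/n = 16·153/483 = 5.0683
Stratum 2 (Site B): n = 549; a·d/n = 172·237/549 = 74.2514; b·c/n = 93·47/549 = 7.9617
Stratum 3 (Site C): n = 521; a·d/n = 131·134/521 = 33.6929; b·c/n = 198·58/521 = 22.0422
OR_MH = (47.2050 + 74.2514 + 33.6929) / (5.0683 + 7.9617 + 22.0422) = 155.1492 / 35.0723 = 4.42370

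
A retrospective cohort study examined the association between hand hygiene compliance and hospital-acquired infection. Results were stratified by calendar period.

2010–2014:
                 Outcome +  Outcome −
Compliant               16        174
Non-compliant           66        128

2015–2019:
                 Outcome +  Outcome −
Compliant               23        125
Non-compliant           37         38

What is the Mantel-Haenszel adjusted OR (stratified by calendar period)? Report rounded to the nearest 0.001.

0.183

OR_MH = Σ(aᵢdᵢ/nᵢ) / Σ(bᵢcᵢ/nᵢ), where nᵢ is the stratum total.
Stratum 1 (2010–2014): n = 384; a·d/n = 16·128/384 = 5.3333; b·c/n = 174·66/384 = 29.9062
Stratum 2 (2015–2019): n = 223; a·d/n = 23·38/223 = 3.9193; b·c/n = 125·37/223 = 20.7399
OR_MH = (5.3333 + 3.9193) / (29.9062 + 20.7399) = 9.2526 / 50.6462 = 0.18269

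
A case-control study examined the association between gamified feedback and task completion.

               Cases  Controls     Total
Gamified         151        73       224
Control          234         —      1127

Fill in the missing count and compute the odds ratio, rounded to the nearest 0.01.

The missing cell is in the unexposed row: 1127 − 234 = 893.
So a = 151, b = 73, c = 234, d = 893.
OR = (a·d)/(b·c) = (151 × 893) / (73 × 234) = 134843 / 17082 = 7.89386

7.89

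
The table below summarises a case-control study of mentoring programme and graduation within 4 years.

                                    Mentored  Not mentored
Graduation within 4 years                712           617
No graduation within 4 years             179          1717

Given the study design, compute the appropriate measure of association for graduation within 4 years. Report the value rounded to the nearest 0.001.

11.069

Reading the table with exposure as columns: a = 712 (Mentored, case), b = 179 (Mentored, non-case), c = 617 (Not mentored, case), d = 1717.
This is a case-control study: participants were sampled on outcome status, so risks in the source population cannot be estimated directly — relative risk is not valid here. The odds ratio is the appropriate measure.
OR = (a·d)/(b·c) = (712 × 1717) / (179 × 617) = 1222504 / 110443 = 11.06909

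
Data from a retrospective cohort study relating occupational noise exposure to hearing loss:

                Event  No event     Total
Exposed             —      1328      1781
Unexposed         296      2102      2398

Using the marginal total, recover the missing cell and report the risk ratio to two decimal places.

The missing cell is in the exposed row: 1781 − 1328 = 453.
So a = 453, b = 1328, c = 296, d = 2102.
RR = [a/(a+b)] / [c/(c+d)] = (453/1781) / (296/2398) = 0.25435/0.12344 = 2.06059

2.06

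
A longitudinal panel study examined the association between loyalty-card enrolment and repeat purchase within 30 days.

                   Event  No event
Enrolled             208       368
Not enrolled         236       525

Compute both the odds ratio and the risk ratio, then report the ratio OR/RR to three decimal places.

1.080

Cells: a = 208, b = 368, c = 236, d = 525.
OR = (208·525)/(368·236) = 109200/86848 = 1.25737
Risk in exposed = 208/576 = 0.36111; risk in unexposed = 236/761 = 0.31012; RR = 1.16443
OR/RR = 1.25737 / 1.16443 = 1.07981
The outcome is not rare, so the OR lies further from 1 than the RR.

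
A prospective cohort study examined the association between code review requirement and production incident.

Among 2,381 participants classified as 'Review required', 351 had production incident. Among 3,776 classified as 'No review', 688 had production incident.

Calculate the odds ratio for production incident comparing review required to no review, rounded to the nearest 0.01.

From the description: a = 351, b = 2030, c = 688, d = 3088.
OR = (a·d)/(b·c) = (351 × 3088) / (2030 × 688) = 1083888 / 1396640 = 0.77607
Exposure is associated with lower odds of production incident (OR = 0.78 < 1).

0.78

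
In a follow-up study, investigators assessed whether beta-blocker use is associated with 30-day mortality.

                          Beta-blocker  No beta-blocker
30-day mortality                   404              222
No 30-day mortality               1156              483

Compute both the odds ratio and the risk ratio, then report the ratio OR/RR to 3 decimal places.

0.925

Reading the table with exposure as columns: a = 404 (Beta-blocker, case), b = 1156 (Beta-blocker, non-case), c = 222 (No beta-blocker, case), d = 483.
OR = (404·483)/(1156·222) = 195132/256632 = 0.76036
Risk in exposed = 404/1560 = 0.25897; risk in unexposed = 222/705 = 0.31489; RR = 0.82242
OR/RR = 0.76036 / 0.82242 = 0.92454
The outcome is not rare, so the OR lies further from 1 than the RR.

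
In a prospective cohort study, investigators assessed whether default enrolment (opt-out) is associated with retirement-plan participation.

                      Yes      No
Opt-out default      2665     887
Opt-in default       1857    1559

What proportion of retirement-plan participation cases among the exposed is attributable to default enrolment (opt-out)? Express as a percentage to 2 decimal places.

Cells: a = 2665, b = 887, c = 1857, d = 1559.
Risk in exposed = 2665/3552 = 0.75028; risk in unexposed = 1857/3416 = 0.54362.
RR = 0.75028/0.54362 = 1.38016
AR% = (RR − 1)/RR × 100 = (1.38016 − 1)/1.38016 × 100 = 27.5448%

27.54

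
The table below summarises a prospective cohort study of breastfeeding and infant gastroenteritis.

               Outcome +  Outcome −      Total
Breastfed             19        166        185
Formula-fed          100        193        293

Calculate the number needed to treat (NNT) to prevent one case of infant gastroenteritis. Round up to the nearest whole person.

Risk in treated group = 19/185 = 0.10270; risk in control = 100/293 = 0.34130.
Absolute risk reduction = 0.34130 − 0.10270 = 0.23859
NNT = 1 / ARR = 1 / 0.23859 = 4.191 → round up → 5

5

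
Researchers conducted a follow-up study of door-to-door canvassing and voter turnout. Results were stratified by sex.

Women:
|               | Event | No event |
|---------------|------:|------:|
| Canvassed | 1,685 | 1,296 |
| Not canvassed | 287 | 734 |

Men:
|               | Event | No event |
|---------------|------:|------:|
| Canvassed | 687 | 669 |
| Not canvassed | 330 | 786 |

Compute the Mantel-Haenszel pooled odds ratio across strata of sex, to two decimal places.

2.89

OR_MH = Σ(aᵢdᵢ/nᵢ) / Σ(bᵢcᵢ/nᵢ), where nᵢ is the stratum total.
Stratum 1 (Women): n = 4002; a·d/n = 1685·734/4002 = 309.0430; b·c/n = 1296·287/4002 = 92.9415
Stratum 2 (Men): n = 2472; a·d/n = 687·786/2472 = 218.4393; b·c/n = 669·330/2472 = 89.3083
OR_MH = (309.0430 + 218.4393) / (92.9415 + 89.3083) = 527.4823 / 182.2498 = 2.89428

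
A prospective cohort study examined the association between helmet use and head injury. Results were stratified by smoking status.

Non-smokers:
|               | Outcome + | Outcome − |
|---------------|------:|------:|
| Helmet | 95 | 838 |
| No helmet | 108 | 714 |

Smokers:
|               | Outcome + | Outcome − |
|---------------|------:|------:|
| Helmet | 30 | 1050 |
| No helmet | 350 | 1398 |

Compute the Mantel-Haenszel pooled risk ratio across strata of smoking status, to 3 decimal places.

RR_MH = Σ(aᵢ·n₀ᵢ/nᵢ) / Σ(cᵢ·n₁ᵢ/nᵢ), with n₁ᵢ = aᵢ+bᵢ (exposed), n₀ᵢ = cᵢ+dᵢ (unexposed), nᵢ = n₁ᵢ+n₀ᵢ.
Stratum 1 (Non-smokers): n₁ = 933, n₀ = 822, n = 1755; a·n₀/n = 95·822/1755 = 44.4957; c·n₁/n = 108·933/1755 = 57.4154
Stratum 2 (Smokers): n₁ = 1080, n₀ = 1748, n = 2828; a·n₀/n = 30·1748/2828 = 18.5431; c·n₁/n = 350·1080/2828 = 133.6634
RR_MH = (44.4957 + 18.5431) / (57.4154 + 133.6634) = 63.0389 / 191.0788 = 0.32991

0.330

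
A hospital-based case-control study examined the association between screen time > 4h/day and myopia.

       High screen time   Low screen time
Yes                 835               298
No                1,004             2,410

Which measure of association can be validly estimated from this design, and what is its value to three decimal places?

6.726

Reading the table with exposure as columns: a = 835 (High screen time, case), b = 1004 (High screen time, non-case), c = 298 (Low screen time, case), d = 2410.
This is a hospital-based case-control study: participants were sampled on outcome status, so risks in the source population cannot be estimated directly — relative risk is not valid here. The odds ratio is the appropriate measure.
OR = (a·d)/(b·c) = (835 × 2410) / (1004 × 298) = 2012350 / 299192 = 6.72595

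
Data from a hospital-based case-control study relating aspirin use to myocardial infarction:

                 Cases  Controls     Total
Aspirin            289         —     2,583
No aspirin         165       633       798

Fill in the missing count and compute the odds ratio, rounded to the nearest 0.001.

The missing cell is in the exposed row: 2583 − 289 = 2294.
So a = 289, b = 2294, c = 165, d = 633.
OR = (a·d)/(b·c) = (289 × 633) / (2294 × 165) = 182937 / 378510 = 0.48331

0.483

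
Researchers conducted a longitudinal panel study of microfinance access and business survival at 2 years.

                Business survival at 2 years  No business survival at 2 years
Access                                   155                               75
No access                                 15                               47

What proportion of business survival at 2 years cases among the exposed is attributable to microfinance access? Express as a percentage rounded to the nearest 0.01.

64.10

Cells: a = 155, b = 75, c = 15, d = 47.
Risk in exposed = 155/230 = 0.67391; risk in unexposed = 15/62 = 0.24194.
RR = 0.67391/0.24194 = 2.78551
AR% = (RR − 1)/RR × 100 = (2.78551 − 1)/2.78551 × 100 = 64.0999%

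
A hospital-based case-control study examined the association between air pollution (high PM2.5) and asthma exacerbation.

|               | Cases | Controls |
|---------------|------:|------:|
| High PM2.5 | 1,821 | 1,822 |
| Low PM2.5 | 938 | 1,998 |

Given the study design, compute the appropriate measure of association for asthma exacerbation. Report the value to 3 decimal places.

2.129

Cells: a = 1821, b = 1822, c = 938, d = 1998.
This is a hospital-based case-control study: participants were sampled on outcome status, so risks in the source population cannot be estimated directly — relative risk is not valid here. The odds ratio is the appropriate measure.
OR = (a·d)/(b·c) = (1821 × 1998) / (1822 × 938) = 3638358 / 1709036 = 2.12889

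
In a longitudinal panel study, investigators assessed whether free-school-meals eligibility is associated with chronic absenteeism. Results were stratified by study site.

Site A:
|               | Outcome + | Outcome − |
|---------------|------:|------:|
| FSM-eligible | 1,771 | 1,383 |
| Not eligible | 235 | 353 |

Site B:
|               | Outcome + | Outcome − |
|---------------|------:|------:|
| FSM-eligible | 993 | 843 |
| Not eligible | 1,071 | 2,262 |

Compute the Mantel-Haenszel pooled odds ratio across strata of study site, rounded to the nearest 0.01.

2.30

OR_MH = Σ(aᵢdᵢ/nᵢ) / Σ(bᵢcᵢ/nᵢ), where nᵢ is the stratum total.
Stratum 1 (Site A): n = 3742; a·d/n = 1771·353/3742 = 167.0665; b·c/n = 1383·235/3742 = 86.8533
Stratum 2 (Site B): n = 5169; a·d/n = 993·2262/5169 = 434.5456; b·c/n = 843·1071/5169 = 174.6669
OR_MH = (167.0665 + 434.5456) / (86.8533 + 174.6669) = 601.6121 / 261.5201 = 2.30044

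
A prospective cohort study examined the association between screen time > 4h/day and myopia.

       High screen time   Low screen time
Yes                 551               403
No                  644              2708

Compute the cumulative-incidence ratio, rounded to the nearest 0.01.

Reading the table with exposure as columns: a = 551 (High screen time, case), b = 644 (High screen time, non-case), c = 403 (Low screen time, case), d = 2708.
Risk in exposed = 551/1195 = 0.46109; risk in unexposed = 403/3111 = 0.12954.
RR = 0.46109 / 0.12954 = 3.55942
The risk among the exposed is 3.56 times that among the unexposed.

3.56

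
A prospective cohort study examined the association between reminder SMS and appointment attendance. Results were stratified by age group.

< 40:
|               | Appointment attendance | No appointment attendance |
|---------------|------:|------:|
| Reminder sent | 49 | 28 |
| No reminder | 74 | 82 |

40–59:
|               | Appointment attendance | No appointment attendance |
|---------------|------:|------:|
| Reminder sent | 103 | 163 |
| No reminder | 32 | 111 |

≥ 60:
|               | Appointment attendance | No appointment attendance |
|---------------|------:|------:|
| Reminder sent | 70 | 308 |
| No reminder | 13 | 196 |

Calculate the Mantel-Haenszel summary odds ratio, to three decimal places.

2.409

OR_MH = Σ(aᵢdᵢ/nᵢ) / Σ(bᵢcᵢ/nᵢ), where nᵢ is the stratum total.
Stratum 1 (< 40): n = 233; a·d/n = 49·82/233 = 17.2446; b·c/n = 28·74/233 = 8.8927
Stratum 2 (40–59): n = 409; a·d/n = 103·111/409 = 27.9535; b·c/n = 163·32/409 = 12.7531
Stratum 3 (≥ 60): n = 587; a·d/n = 70·196/587 = 23.3731; b·c/n = 308·13/587 = 6.8211
OR_MH = (17.2446 + 27.9535 + 23.3731) / (8.8927 + 12.7531 + 6.8211) = 68.5713 / 28.4669 = 2.40881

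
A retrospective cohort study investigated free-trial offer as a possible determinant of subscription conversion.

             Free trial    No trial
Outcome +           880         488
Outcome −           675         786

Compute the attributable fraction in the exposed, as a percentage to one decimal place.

Reading the table with exposure as columns: a = 880 (Free trial, case), b = 675 (Free trial, non-case), c = 488 (No trial, case), d = 786.
Risk in exposed = 880/1555 = 0.56592; risk in unexposed = 488/1274 = 0.38305.
RR = 0.56592/0.38305 = 1.47741
AR% = (RR − 1)/RR × 100 = (1.47741 − 1)/1.47741 × 100 = 32.3141%

32.3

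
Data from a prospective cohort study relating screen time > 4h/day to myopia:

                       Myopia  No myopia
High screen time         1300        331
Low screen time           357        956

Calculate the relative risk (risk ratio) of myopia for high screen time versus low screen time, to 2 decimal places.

2.93

Cells: a = 1300, b = 331, c = 357, d = 956.
Risk in exposed = 1300/1631 = 0.79706; risk in unexposed = 357/1313 = 0.27190.
RR = 0.79706 / 0.27190 = 2.93147
The risk among the exposed is 2.93 times that among the unexposed.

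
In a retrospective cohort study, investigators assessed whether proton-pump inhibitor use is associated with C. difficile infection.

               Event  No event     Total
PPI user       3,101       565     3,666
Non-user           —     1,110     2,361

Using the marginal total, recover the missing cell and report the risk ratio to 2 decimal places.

1.60

The missing cell is in the unexposed row: 2361 − 1110 = 1251.
So a = 3101, b = 565, c = 1251, d = 1110.
RR = [a/(a+b)] / [c/(c+d)] = (3101/3666) / (1251/2361) = 0.84588/0.52986 = 1.59642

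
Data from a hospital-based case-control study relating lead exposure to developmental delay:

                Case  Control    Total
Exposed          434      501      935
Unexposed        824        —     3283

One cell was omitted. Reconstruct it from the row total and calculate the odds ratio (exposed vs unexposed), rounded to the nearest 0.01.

2.59

The missing cell is in the unexposed row: 3283 − 824 = 2459.
So a = 434, b = 501, c = 824, d = 2459.
OR = (a·d)/(b·c) = (434 × 2459) / (501 × 824) = 1067206 / 412824 = 2.58514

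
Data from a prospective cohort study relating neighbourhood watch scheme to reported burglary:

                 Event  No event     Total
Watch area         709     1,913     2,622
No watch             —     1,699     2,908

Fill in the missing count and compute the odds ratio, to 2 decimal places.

The missing cell is in the unexposed row: 2908 − 1699 = 1209.
So a = 709, b = 1913, c = 1209, d = 1699.
OR = (a·d)/(b·c) = (709 × 1699) / (1913 × 1209) = 1204591 / 2312817 = 0.52083

0.52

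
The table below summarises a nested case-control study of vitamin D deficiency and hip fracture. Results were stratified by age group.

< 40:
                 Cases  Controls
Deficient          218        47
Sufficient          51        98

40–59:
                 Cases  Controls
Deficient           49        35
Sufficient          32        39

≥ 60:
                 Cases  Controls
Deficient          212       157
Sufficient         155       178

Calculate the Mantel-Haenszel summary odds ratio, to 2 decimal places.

2.47

OR_MH = Σ(aᵢdᵢ/nᵢ) / Σ(bᵢcᵢ/nᵢ), where nᵢ is the stratum total.
Stratum 1 (< 40): n = 414; a·d/n = 218·98/414 = 51.6039; b·c/n = 47·51/414 = 5.7899
Stratum 2 (40–59): n = 155; a·d/n = 49·39/155 = 12.3290; b·c/n = 35·32/155 = 7.2258
Stratum 3 (≥ 60): n = 702; a·d/n = 212·178/702 = 53.7550; b·c/n = 157·155/702 = 34.6652
OR_MH = (51.6039 + 12.3290 + 53.7550) / (5.7899 + 7.2258 + 34.6652) = 117.6879 / 47.6809 = 2.46824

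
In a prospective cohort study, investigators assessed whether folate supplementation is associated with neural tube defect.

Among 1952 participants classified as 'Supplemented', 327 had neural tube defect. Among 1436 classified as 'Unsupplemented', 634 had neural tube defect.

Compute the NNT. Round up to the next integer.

4

Risk in treated group = 327/1952 = 0.16752; risk in control = 634/1436 = 0.44150.
Absolute risk reduction = 0.44150 − 0.16752 = 0.27398
NNT = 1 / ARR = 1 / 0.27398 = 3.650 → round up → 4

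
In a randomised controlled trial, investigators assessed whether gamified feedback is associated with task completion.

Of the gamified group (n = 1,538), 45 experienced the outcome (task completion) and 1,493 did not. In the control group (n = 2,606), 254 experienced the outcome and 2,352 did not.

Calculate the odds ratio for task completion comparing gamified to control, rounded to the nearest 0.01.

0.28

From the description: a = 45, b = 1493, c = 254, d = 2352.
OR = (a·d)/(b·c) = (45 × 2352) / (1493 × 254) = 105840 / 379222 = 0.27910
Exposure is associated with lower odds of task completion (OR = 0.28 < 1).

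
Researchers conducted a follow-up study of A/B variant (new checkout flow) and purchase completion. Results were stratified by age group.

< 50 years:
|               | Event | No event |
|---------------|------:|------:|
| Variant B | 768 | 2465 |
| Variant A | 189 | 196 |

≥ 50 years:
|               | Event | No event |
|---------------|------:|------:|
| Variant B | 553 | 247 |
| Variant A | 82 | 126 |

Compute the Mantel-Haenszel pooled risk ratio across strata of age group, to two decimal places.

RR_MH = Σ(aᵢ·n₀ᵢ/nᵢ) / Σ(cᵢ·n₁ᵢ/nᵢ), with n₁ᵢ = aᵢ+bᵢ (exposed), n₀ᵢ = cᵢ+dᵢ (unexposed), nᵢ = n₁ᵢ+n₀ᵢ.
Stratum 1 (< 50 years): n₁ = 3233, n₀ = 385, n = 3618; a·n₀/n = 768·385/3618 = 81.7247; c·n₁/n = 189·3233/3618 = 168.8881
Stratum 2 (≥ 50 years): n₁ = 800, n₀ = 208, n = 1008; a·n₀/n = 553·208/1008 = 114.1111; c·n₁/n = 82·800/1008 = 65.0794
RR_MH = (81.7247 + 114.1111) / (168.8881 + 65.0794) = 195.8358 / 233.9674 = 0.83702

0.84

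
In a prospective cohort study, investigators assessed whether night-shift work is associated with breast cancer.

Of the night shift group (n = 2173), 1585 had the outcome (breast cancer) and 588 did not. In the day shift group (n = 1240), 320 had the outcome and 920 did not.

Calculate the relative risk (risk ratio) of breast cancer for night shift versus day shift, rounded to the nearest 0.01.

From the description: a = 1585, b = 588, c = 320, d = 920.
Risk in exposed = 1585/2173 = 0.72941; risk in unexposed = 320/1240 = 0.25806.
RR = 0.72941 / 0.25806 = 2.82645
The risk among the exposed is 2.83 times that among the unexposed.

2.83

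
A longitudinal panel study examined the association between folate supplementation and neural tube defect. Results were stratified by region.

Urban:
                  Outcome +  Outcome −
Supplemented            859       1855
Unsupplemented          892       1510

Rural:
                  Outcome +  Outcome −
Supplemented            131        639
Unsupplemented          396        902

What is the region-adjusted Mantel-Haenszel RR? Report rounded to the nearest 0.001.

0.782

RR_MH = Σ(aᵢ·n₀ᵢ/nᵢ) / Σ(cᵢ·n₁ᵢ/nᵢ), with n₁ᵢ = aᵢ+bᵢ (exposed), n₀ᵢ = cᵢ+dᵢ (unexposed), nᵢ = n₁ᵢ+n₀ᵢ.
Stratum 1 (Urban): n₁ = 2714, n₀ = 2402, n = 5116; a·n₀/n = 859·2402/5116 = 403.3069; c·n₁/n = 892·2714/5116 = 473.1994
Stratum 2 (Rural): n₁ = 770, n₀ = 1298, n = 2068; a·n₀/n = 131·1298/2068 = 82.2234; c·n₁/n = 396·770/2068 = 147.4468
RR_MH = (403.3069 + 82.2234) / (473.1994 + 147.4468) = 485.5303 / 620.6462 = 0.78230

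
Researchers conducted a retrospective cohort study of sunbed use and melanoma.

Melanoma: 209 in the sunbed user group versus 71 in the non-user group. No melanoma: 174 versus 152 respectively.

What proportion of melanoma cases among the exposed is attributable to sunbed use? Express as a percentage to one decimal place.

41.7

From the description: a = 209, b = 174, c = 71, d = 152.
Risk in exposed = 209/383 = 0.54569; risk in unexposed = 71/223 = 0.31839.
RR = 0.54569/0.31839 = 1.71393
AR% = (RR − 1)/RR × 100 = (1.71393 − 1)/1.71393 × 100 = 41.6547%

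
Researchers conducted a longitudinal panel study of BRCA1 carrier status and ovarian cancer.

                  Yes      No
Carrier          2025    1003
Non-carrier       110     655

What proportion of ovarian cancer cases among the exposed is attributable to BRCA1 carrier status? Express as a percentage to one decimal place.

Cells: a = 2025, b = 1003, c = 110, d = 655.
Risk in exposed = 2025/3028 = 0.66876; risk in unexposed = 110/765 = 0.14379.
RR = 0.66876/0.14379 = 4.65091
AR% = (RR − 1)/RR × 100 = (4.65091 − 1)/4.65091 × 100 = 78.4988%

78.5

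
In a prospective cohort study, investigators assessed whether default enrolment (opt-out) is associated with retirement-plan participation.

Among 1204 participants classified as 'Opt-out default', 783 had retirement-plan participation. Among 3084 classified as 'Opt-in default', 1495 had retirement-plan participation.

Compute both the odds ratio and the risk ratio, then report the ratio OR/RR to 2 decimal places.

From the description: a = 783, b = 421, c = 1495, d = 1589.
OR = (783·1589)/(421·1495) = 1244187/629395 = 1.97680
Risk in exposed = 783/1204 = 0.65033; risk in unexposed = 1495/3084 = 0.48476; RR = 1.34155
OR/RR = 1.97680 / 1.34155 = 1.47351
The outcome is not rare, so the OR lies further from 1 than the RR.

1.47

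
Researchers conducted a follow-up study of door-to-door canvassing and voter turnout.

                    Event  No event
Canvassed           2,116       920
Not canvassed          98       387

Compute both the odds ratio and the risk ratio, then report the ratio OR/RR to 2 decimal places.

Cells: a = 2116, b = 920, c = 98, d = 387.
OR = (2116·387)/(920·98) = 818892/90160 = 9.08265
Risk in exposed = 2116/3036 = 0.69697; risk in unexposed = 98/485 = 0.20206; RR = 3.44929
OR/RR = 9.08265 / 3.44929 = 2.63320
The outcome is not rare, so the OR lies further from 1 than the RR.

2.63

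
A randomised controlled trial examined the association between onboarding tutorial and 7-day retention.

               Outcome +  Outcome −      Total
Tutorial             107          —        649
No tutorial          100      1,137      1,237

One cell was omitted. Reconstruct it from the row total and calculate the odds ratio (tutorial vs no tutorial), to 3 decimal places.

2.245

The missing cell is in the exposed row: 649 − 107 = 542.
So a = 107, b = 542, c = 100, d = 1137.
OR = (a·d)/(b·c) = (107 × 1137) / (542 × 100) = 121659 / 54200 = 2.24463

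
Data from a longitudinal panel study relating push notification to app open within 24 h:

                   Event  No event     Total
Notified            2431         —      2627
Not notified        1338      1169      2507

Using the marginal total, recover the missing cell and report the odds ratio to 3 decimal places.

The missing cell is in the exposed row: 2627 − 2431 = 196.
So a = 2431, b = 196, c = 1338, d = 1169.
OR = (a·d)/(b·c) = (2431 × 1169) / (196 × 1338) = 2841839 / 262248 = 10.83646

10.836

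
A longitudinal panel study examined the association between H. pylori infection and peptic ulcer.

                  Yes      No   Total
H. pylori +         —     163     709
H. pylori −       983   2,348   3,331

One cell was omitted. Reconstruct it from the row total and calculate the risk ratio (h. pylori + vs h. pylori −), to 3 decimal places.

The missing cell is in the exposed row: 709 − 163 = 546.
So a = 546, b = 163, c = 983, d = 2348.
RR = [a/(a+b)] / [c/(c+d)] = (546/709) / (983/3331) = 0.77010/0.29511 = 2.60956

2.610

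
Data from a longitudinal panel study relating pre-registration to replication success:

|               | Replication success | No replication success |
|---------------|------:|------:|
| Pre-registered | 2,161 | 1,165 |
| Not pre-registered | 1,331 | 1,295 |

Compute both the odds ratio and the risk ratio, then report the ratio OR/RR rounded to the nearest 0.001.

1.408

Cells: a = 2161, b = 1165, c = 1331, d = 1295.
OR = (2161·1295)/(1165·1331) = 2798495/1550615 = 1.80476
Risk in exposed = 2161/3326 = 0.64973; risk in unexposed = 1331/2626 = 0.50685; RR = 1.28189
OR/RR = 1.80476 / 1.28189 = 1.40790
The outcome is not rare, so the OR lies further from 1 than the RR.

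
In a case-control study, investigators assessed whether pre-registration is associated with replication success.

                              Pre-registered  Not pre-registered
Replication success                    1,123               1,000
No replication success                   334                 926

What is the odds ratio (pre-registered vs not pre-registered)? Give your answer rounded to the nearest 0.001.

Reading the table with exposure as columns: a = 1123 (Pre-registered, case), b = 334 (Pre-registered, non-case), c = 1000 (Not pre-registered, case), d = 926.
OR = (a·d)/(b·c) = (1123 × 926) / (334 × 1000) = 1039898 / 334000 = 3.11347
The odds of replication success are about 3.11 times as high in the pre-registered group.

3.113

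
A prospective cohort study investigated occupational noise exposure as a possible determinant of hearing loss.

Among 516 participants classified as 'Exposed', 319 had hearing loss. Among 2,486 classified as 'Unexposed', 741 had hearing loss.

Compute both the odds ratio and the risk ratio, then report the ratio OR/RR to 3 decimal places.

1.839

From the description: a = 319, b = 197, c = 741, d = 1745.
OR = (319·1745)/(197·741) = 556655/145977 = 3.81331
Risk in exposed = 319/516 = 0.61822; risk in unexposed = 741/2486 = 0.29807; RR = 2.07407
OR/RR = 3.81331 / 2.07407 = 1.83856
The outcome is not rare, so the OR lies further from 1 than the RR.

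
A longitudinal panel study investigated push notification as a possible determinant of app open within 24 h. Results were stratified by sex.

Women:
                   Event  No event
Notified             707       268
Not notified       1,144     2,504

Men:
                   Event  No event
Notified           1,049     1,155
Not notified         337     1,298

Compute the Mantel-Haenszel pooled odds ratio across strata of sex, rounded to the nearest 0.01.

4.40

OR_MH = Σ(aᵢdᵢ/nᵢ) / Σ(bᵢcᵢ/nᵢ), where nᵢ is the stratum total.
Stratum 1 (Women): n = 4623; a·d/n = 707·2504/4623 = 382.9392; b·c/n = 268·1144/4623 = 66.3188
Stratum 2 (Men): n = 3839; a·d/n = 1049·1298/3839 = 354.6762; b·c/n = 1155·337/3839 = 101.3897
OR_MH = (382.9392 + 354.6762) / (66.3188 + 101.3897) = 737.6154 / 167.7085 = 4.39820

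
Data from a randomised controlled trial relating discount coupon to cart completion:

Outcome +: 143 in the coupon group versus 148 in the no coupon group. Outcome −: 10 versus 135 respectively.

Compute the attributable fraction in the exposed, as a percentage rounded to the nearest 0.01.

44.05

From the description: a = 143, b = 10, c = 148, d = 135.
Risk in exposed = 143/153 = 0.93464; risk in unexposed = 148/283 = 0.52297.
RR = 0.93464/0.52297 = 1.78718
AR% = (RR − 1)/RR × 100 = (1.78718 − 1)/1.78718 × 100 = 44.0461%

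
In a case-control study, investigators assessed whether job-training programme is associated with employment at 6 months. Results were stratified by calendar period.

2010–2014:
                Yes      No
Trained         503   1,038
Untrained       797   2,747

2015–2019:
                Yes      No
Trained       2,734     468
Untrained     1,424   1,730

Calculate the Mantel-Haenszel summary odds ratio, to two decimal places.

OR_MH = Σ(aᵢdᵢ/nᵢ) / Σ(bᵢcᵢ/nᵢ), where nᵢ is the stratum total.
Stratum 1 (2010–2014): n = 5085; a·d/n = 503·2747/5085 = 271.7288; b·c/n = 1038·797/5085 = 162.6914
Stratum 2 (2015–2019): n = 6356; a·d/n = 2734·1730/6356 = 744.1504; b·c/n = 468·1424/6356 = 104.8508
OR_MH = (271.7288 + 744.1504) / (162.6914 + 104.8508) = 1015.8792 / 267.5423 = 3.79708

3.80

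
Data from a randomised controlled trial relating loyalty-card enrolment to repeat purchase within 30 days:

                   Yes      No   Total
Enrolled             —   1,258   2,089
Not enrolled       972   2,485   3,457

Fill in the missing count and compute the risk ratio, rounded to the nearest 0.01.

1.41

The missing cell is in the exposed row: 2089 − 1258 = 831.
So a = 831, b = 1258, c = 972, d = 2485.
RR = [a/(a+b)] / [c/(c+d)] = (831/2089) / (972/3457) = 0.39780/0.28117 = 1.41480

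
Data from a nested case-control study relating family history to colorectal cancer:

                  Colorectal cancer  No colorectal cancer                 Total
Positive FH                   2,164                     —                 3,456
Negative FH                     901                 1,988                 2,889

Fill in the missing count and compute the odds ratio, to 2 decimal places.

3.70

The missing cell is in the exposed row: 3456 − 2164 = 1292.
So a = 2164, b = 1292, c = 901, d = 1988.
OR = (a·d)/(b·c) = (2164 × 1988) / (1292 × 901) = 4302032 / 1164092 = 3.69561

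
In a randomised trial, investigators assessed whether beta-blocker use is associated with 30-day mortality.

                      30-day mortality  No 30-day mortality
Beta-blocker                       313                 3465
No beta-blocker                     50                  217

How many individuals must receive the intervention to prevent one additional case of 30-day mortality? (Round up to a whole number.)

Risk in treated group = 313/3778 = 0.08285; risk in control = 50/267 = 0.18727.
Absolute risk reduction = 0.18727 − 0.08285 = 0.10442
NNT = 1 / ARR = 1 / 0.10442 = 9.577 → round up → 10

10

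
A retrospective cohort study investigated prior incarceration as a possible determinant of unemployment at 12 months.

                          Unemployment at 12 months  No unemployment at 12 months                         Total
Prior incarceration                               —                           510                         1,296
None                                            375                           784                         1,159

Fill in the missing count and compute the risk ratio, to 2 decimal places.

The missing cell is in the exposed row: 1296 − 510 = 786.
So a = 786, b = 510, c = 375, d = 784.
RR = [a/(a+b)] / [c/(c+d)] = (786/1296) / (375/1159) = 0.60648/0.32355 = 1.87443

1.87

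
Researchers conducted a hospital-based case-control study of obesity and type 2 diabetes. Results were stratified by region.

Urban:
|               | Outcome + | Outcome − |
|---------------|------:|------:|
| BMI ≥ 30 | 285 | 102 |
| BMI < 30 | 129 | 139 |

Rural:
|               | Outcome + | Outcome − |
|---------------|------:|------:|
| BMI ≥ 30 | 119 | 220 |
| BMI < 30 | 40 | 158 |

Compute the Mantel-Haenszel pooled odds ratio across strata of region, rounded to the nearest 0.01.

OR_MH = Σ(aᵢdᵢ/nᵢ) / Σ(bᵢcᵢ/nᵢ), where nᵢ is the stratum total.
Stratum 1 (Urban): n = 655; a·d/n = 285·139/655 = 60.4809; b·c/n = 102·129/655 = 20.0885
Stratum 2 (Rural): n = 537; a·d/n = 119·158/537 = 35.0130; b·c/n = 220·40/537 = 16.3873
OR_MH = (60.4809 + 35.0130) / (20.0885 + 16.3873) = 95.4940 / 36.4759 = 2.61800

2.62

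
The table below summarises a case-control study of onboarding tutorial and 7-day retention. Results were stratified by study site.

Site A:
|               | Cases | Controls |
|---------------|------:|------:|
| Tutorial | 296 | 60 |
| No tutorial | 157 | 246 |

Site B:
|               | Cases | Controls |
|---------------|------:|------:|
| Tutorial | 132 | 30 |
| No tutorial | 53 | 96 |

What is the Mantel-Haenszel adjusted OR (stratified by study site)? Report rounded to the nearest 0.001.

OR_MH = Σ(aᵢdᵢ/nᵢ) / Σ(bᵢcᵢ/nᵢ), where nᵢ is the stratum total.
Stratum 1 (Site A): n = 759; a·d/n = 296·246/759 = 95.9368; b·c/n = 60·157/759 = 12.4111
Stratum 2 (Site B): n = 311; a·d/n = 132·96/311 = 40.7460; b·c/n = 30·53/311 = 5.1125
OR_MH = (95.9368 + 40.7460) / (12.4111 + 5.1125) = 136.6827 / 17.5236 = 7.79992

7.800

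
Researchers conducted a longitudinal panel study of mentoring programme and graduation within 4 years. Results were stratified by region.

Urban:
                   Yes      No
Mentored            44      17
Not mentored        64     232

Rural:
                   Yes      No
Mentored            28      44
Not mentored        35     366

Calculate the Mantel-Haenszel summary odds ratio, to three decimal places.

7.973

OR_MH = Σ(aᵢdᵢ/nᵢ) / Σ(bᵢcᵢ/nᵢ), where nᵢ is the stratum total.
Stratum 1 (Urban): n = 357; a·d/n = 44·232/357 = 28.5938; b·c/n = 17·64/357 = 3.0476
Stratum 2 (Rural): n = 473; a·d/n = 28·366/473 = 21.6660; b·c/n = 44·35/473 = 3.2558
OR_MH = (28.5938 + 21.6660) / (3.0476 + 3.2558) = 50.2598 / 6.3034 = 7.97340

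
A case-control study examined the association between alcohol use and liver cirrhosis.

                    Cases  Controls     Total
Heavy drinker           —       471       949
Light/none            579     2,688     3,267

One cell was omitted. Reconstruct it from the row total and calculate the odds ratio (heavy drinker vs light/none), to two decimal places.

4.71

The missing cell is in the exposed row: 949 − 471 = 478.
So a = 478, b = 471, c = 579, d = 2688.
OR = (a·d)/(b·c) = (478 × 2688) / (471 × 579) = 1284864 / 272709 = 4.71148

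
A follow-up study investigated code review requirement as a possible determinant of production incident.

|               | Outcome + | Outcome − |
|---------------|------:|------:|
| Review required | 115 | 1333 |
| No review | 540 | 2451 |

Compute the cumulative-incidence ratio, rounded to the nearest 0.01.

0.44

Cells: a = 115, b = 1333, c = 540, d = 2451.
Risk in exposed = 115/1448 = 0.07942; risk in unexposed = 540/2991 = 0.18054.
RR = 0.07942 / 0.18054 = 0.43990
The risk is 56% lower among the exposed than among the unexposed.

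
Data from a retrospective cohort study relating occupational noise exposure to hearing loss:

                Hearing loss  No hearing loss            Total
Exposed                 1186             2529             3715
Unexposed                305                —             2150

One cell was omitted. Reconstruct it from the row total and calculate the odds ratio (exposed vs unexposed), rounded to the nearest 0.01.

2.84

The missing cell is in the unexposed row: 2150 − 305 = 1845.
So a = 1186, b = 2529, c = 305, d = 1845.
OR = (a·d)/(b·c) = (1186 × 1845) / (2529 × 305) = 2188170 / 771345 = 2.83682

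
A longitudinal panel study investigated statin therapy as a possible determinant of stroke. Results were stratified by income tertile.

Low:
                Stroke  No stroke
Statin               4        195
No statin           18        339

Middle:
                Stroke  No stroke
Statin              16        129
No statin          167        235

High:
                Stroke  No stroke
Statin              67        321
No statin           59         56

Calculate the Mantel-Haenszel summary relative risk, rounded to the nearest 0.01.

RR_MH = Σ(aᵢ·n₀ᵢ/nᵢ) / Σ(cᵢ·n₁ᵢ/nᵢ), with n₁ᵢ = aᵢ+bᵢ (exposed), n₀ᵢ = cᵢ+dᵢ (unexposed), nᵢ = n₁ᵢ+n₀ᵢ.
Stratum 1 (Low): n₁ = 199, n₀ = 357, n = 556; a·n₀/n = 4·357/556 = 2.5683; c·n₁/n = 18·199/556 = 6.4424
Stratum 2 (Middle): n₁ = 145, n₀ = 402, n = 547; a·n₀/n = 16·402/547 = 11.7587; c·n₁/n = 167·145/547 = 44.2687
Stratum 3 (High): n₁ = 388, n₀ = 115, n = 503; a·n₀/n = 67·115/503 = 15.3181; c·n₁/n = 59·388/503 = 45.5109
RR_MH = (2.5683 + 11.7587 + 15.3181) / (6.4424 + 44.2687 + 45.5109) = 29.6451 / 96.2221 = 0.30809

0.31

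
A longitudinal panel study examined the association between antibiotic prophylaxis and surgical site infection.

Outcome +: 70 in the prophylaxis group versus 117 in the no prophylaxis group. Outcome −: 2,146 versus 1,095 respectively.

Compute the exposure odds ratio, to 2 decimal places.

0.31

From the description: a = 70, b = 2146, c = 117, d = 1095.
OR = (a·d)/(b·c) = (70 × 1095) / (2146 × 117) = 76650 / 251082 = 0.30528
Exposure is associated with lower odds of surgical site infection (OR = 0.31 < 1).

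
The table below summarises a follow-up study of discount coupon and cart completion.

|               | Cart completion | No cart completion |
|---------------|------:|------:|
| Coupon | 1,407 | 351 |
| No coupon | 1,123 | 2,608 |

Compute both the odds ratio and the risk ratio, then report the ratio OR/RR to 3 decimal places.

3.501

Cells: a = 1407, b = 351, c = 1123, d = 2608.
OR = (1407·2608)/(351·1123) = 3669456/394173 = 9.30925
Risk in exposed = 1407/1758 = 0.80034; risk in unexposed = 1123/3731 = 0.30099; RR = 2.65901
OR/RR = 9.30925 / 2.65901 = 3.50102
The outcome is not rare, so the OR lies further from 1 than the RR.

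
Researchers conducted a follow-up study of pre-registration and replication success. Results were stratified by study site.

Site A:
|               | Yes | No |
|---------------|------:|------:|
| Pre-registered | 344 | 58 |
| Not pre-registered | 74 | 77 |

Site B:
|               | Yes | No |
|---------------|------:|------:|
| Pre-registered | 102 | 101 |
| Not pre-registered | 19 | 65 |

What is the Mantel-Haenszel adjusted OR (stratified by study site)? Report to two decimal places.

OR_MH = Σ(aᵢdᵢ/nᵢ) / Σ(bᵢcᵢ/nᵢ), where nᵢ is the stratum total.
Stratum 1 (Site A): n = 553; a·d/n = 344·77/553 = 47.8987; b·c/n = 58·74/553 = 7.7613
Stratum 2 (Site B): n = 287; a·d/n = 102·65/287 = 23.1010; b·c/n = 101·19/287 = 6.6864
OR_MH = (47.8987 + 23.1010) / (7.7613 + 6.6864) = 70.9998 / 14.4477 = 4.91426

4.91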